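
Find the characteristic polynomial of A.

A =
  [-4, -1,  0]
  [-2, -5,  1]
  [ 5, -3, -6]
x^3 + 15*x^2 + 75*x + 125

Expanding det(x·I − A) (e.g. by cofactor expansion or by noting that A is similar to its Jordan form J, which has the same characteristic polynomial as A) gives
  χ_A(x) = x^3 + 15*x^2 + 75*x + 125
which factors as (x + 5)^3. The eigenvalues (with algebraic multiplicities) are λ = -5 with multiplicity 3.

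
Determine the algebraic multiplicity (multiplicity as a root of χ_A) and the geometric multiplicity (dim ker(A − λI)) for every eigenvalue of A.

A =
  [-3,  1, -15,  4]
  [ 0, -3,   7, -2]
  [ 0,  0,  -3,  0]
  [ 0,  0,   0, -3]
λ = -3: alg = 4, geom = 2

Step 1 — factor the characteristic polynomial to read off the algebraic multiplicities:
  χ_A(x) = (x + 3)^4

Step 2 — compute geometric multiplicities via the rank-nullity identity g(λ) = n − rank(A − λI):
  rank(A − (-3)·I) = 2, so dim ker(A − (-3)·I) = n − 2 = 2

Summary:
  λ = -3: algebraic multiplicity = 4, geometric multiplicity = 2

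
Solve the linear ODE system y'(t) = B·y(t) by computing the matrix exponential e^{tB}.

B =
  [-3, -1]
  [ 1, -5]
e^{tB} =
  [t*exp(-4*t) + exp(-4*t), -t*exp(-4*t)]
  [t*exp(-4*t), -t*exp(-4*t) + exp(-4*t)]

Strategy: write B = P · J · P⁻¹ where J is a Jordan canonical form, so e^{tB} = P · e^{tJ} · P⁻¹, and e^{tJ} can be computed block-by-block.

B has Jordan form
J =
  [-4,  1]
  [ 0, -4]
(up to reordering of blocks).

Per-block formulas:
  For a 2×2 Jordan block J_2(-4): exp(t · J_2(-4)) = e^(-4t)·(I + t·N), where N is the 2×2 nilpotent shift.

After assembling e^{tJ} and conjugating by P, we get:

e^{tB} =
  [t*exp(-4*t) + exp(-4*t), -t*exp(-4*t)]
  [t*exp(-4*t), -t*exp(-4*t) + exp(-4*t)]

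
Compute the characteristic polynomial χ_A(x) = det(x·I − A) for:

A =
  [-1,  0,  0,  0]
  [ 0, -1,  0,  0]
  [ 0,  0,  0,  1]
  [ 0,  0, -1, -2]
x^4 + 4*x^3 + 6*x^2 + 4*x + 1

Expanding det(x·I − A) (e.g. by cofactor expansion or by noting that A is similar to its Jordan form J, which has the same characteristic polynomial as A) gives
  χ_A(x) = x^4 + 4*x^3 + 6*x^2 + 4*x + 1
which factors as (x + 1)^4. The eigenvalues (with algebraic multiplicities) are λ = -1 with multiplicity 4.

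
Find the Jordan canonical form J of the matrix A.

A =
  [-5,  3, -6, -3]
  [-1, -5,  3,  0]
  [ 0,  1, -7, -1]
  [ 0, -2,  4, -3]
J_3(-5) ⊕ J_1(-5)

The characteristic polynomial is
  det(x·I − A) = x^4 + 20*x^3 + 150*x^2 + 500*x + 625 = (x + 5)^4

Eigenvalues and multiplicities (the geometric multiplicity of λ is n − rank(A − λI), which equals the number of Jordan blocks for λ):
  λ = -5: algebraic multiplicity = 4, geometric multiplicity = 2

Determining the block sizes for each eigenvalue:
  λ = -5: with am = 4 and gm = 2, the partition is not yet determined (e.g. several partitions of 4 into 2 parts exist). Let N = A − (-5)·I. Computing rank(N^1) = 2, rank(N^2) = 1, rank(N^3) = 0; the number of blocks of size ≥ j is rank(N^{j−1}) − rank(N^j), giving [2, 1, 1]. So we have 1 block(s) of size 3, 1 block(s) of size 1 → block sizes [3, 1]

Assembling the blocks gives a Jordan form
J =
  [-5,  1,  0,  0]
  [ 0, -5,  1,  0]
  [ 0,  0, -5,  0]
  [ 0,  0,  0, -5]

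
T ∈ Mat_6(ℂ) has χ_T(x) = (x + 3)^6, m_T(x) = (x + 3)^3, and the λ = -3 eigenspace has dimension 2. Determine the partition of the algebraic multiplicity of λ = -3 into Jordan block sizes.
Block sizes for λ = -3: [3, 3]

Step 1 — from the characteristic polynomial, algebraic multiplicity of λ = -3 is 6. From dim ker(T − (-3)·I) = 2, there are exactly 2 Jordan blocks for λ = -3.
Step 2 — from the minimal polynomial, the factor (x + 3)^3 tells us the largest block for λ = -3 has size 3.
Step 3 — with total size 6, 2 blocks, and largest block 3, the block sizes (in nonincreasing order) are [3, 3].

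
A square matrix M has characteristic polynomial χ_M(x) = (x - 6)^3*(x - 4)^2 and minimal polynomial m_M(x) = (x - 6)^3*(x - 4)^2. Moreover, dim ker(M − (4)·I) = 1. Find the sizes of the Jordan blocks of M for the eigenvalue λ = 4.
Block sizes for λ = 4: [2]

Step 1 — from the characteristic polynomial, algebraic multiplicity of λ = 4 is 2. From dim ker(M − (4)·I) = 1, there are exactly 1 Jordan blocks for λ = 4.
Step 2 — from the minimal polynomial, the factor (x − 4)^2 tells us the largest block for λ = 4 has size 2.
Step 3 — with total size 2, 1 blocks, and largest block 2, the block sizes (in nonincreasing order) are [2].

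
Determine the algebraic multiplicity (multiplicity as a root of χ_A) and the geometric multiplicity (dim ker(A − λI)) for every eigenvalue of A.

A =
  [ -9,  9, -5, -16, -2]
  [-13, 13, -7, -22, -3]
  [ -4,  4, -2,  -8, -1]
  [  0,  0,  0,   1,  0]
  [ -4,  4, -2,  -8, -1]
λ = 0: alg = 3, geom = 2; λ = 1: alg = 2, geom = 2

Step 1 — factor the characteristic polynomial to read off the algebraic multiplicities:
  χ_A(x) = x^3*(x - 1)^2

Step 2 — compute geometric multiplicities via the rank-nullity identity g(λ) = n − rank(A − λI):
  rank(A − (0)·I) = 3, so dim ker(A − (0)·I) = n − 3 = 2
  rank(A − (1)·I) = 3, so dim ker(A − (1)·I) = n − 3 = 2

Summary:
  λ = 0: algebraic multiplicity = 3, geometric multiplicity = 2
  λ = 1: algebraic multiplicity = 2, geometric multiplicity = 2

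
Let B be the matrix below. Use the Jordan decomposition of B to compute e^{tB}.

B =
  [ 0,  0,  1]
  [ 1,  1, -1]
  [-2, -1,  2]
e^{tB} =
  [-t^2*exp(t)/2 - t*exp(t) + exp(t), -t^2*exp(t)/2, t*exp(t)]
  [t^2*exp(t)/2 + t*exp(t), t^2*exp(t)/2 + exp(t), -t*exp(t)]
  [-t^2*exp(t)/2 - 2*t*exp(t), -t^2*exp(t)/2 - t*exp(t), t*exp(t) + exp(t)]

Strategy: write B = P · J · P⁻¹ where J is a Jordan canonical form, so e^{tB} = P · e^{tJ} · P⁻¹, and e^{tJ} can be computed block-by-block.

B has Jordan form
J =
  [1, 1, 0]
  [0, 1, 1]
  [0, 0, 1]
(up to reordering of blocks).

Per-block formulas:
  For a 3×3 Jordan block J_3(1): exp(t · J_3(1)) = e^(1t)·(I + t·N + (t^2/2)·N^2), where N is the 3×3 nilpotent shift.

After assembling e^{tJ} and conjugating by P, we get:

e^{tB} =
  [-t^2*exp(t)/2 - t*exp(t) + exp(t), -t^2*exp(t)/2, t*exp(t)]
  [t^2*exp(t)/2 + t*exp(t), t^2*exp(t)/2 + exp(t), -t*exp(t)]
  [-t^2*exp(t)/2 - 2*t*exp(t), -t^2*exp(t)/2 - t*exp(t), t*exp(t) + exp(t)]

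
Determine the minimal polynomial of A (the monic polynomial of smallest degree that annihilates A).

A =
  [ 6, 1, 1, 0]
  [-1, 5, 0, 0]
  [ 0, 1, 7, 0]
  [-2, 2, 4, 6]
x^3 - 18*x^2 + 108*x - 216

The characteristic polynomial is χ_A(x) = (x - 6)^4, so the eigenvalues are known. The minimal polynomial is
  m_A(x) = Π_λ (x − λ)^{k_λ}
where k_λ is the size of the *largest* Jordan block for λ (equivalently, the smallest k with (A − λI)^k v = 0 for every generalised eigenvector v of λ).

  λ = 6: largest Jordan block has size 3, contributing (x − 6)^3

So m_A(x) = (x - 6)^3 = x^3 - 18*x^2 + 108*x - 216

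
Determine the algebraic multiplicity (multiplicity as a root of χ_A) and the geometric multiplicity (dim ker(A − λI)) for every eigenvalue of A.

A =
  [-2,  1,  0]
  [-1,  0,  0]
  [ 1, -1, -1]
λ = -1: alg = 3, geom = 2

Step 1 — factor the characteristic polynomial to read off the algebraic multiplicities:
  χ_A(x) = (x + 1)^3

Step 2 — compute geometric multiplicities via the rank-nullity identity g(λ) = n − rank(A − λI):
  rank(A − (-1)·I) = 1, so dim ker(A − (-1)·I) = n − 1 = 2

Summary:
  λ = -1: algebraic multiplicity = 3, geometric multiplicity = 2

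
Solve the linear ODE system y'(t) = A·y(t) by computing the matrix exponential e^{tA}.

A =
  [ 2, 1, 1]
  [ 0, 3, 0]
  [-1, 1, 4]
e^{tA} =
  [-t*exp(3*t) + exp(3*t), t*exp(3*t), t*exp(3*t)]
  [0, exp(3*t), 0]
  [-t*exp(3*t), t*exp(3*t), t*exp(3*t) + exp(3*t)]

Strategy: write A = P · J · P⁻¹ where J is a Jordan canonical form, so e^{tA} = P · e^{tJ} · P⁻¹, and e^{tJ} can be computed block-by-block.

A has Jordan form
J =
  [3, 1, 0]
  [0, 3, 0]
  [0, 0, 3]
(up to reordering of blocks).

Per-block formulas:
  For a 2×2 Jordan block J_2(3): exp(t · J_2(3)) = e^(3t)·(I + t·N), where N is the 2×2 nilpotent shift.
  For a 1×1 block at λ = 3: exp(t · [3]) = [e^(3t)].

After assembling e^{tJ} and conjugating by P, we get:

e^{tA} =
  [-t*exp(3*t) + exp(3*t), t*exp(3*t), t*exp(3*t)]
  [0, exp(3*t), 0]
  [-t*exp(3*t), t*exp(3*t), t*exp(3*t) + exp(3*t)]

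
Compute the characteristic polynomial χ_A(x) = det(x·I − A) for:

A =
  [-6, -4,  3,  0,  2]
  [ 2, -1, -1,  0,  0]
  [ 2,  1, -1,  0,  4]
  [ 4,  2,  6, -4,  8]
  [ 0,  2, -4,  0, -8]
x^5 + 20*x^4 + 160*x^3 + 640*x^2 + 1280*x + 1024

Expanding det(x·I − A) (e.g. by cofactor expansion or by noting that A is similar to its Jordan form J, which has the same characteristic polynomial as A) gives
  χ_A(x) = x^5 + 20*x^4 + 160*x^3 + 640*x^2 + 1280*x + 1024
which factors as (x + 4)^5. The eigenvalues (with algebraic multiplicities) are λ = -4 with multiplicity 5.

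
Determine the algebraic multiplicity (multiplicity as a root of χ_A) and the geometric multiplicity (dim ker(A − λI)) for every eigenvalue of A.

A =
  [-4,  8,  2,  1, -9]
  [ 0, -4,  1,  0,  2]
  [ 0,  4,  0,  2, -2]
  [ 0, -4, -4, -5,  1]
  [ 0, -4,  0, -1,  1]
λ = -4: alg = 1, geom = 1; λ = -2: alg = 4, geom = 2

Step 1 — factor the characteristic polynomial to read off the algebraic multiplicities:
  χ_A(x) = (x + 2)^4*(x + 4)

Step 2 — compute geometric multiplicities via the rank-nullity identity g(λ) = n − rank(A − λI):
  rank(A − (-4)·I) = 4, so dim ker(A − (-4)·I) = n − 4 = 1
  rank(A − (-2)·I) = 3, so dim ker(A − (-2)·I) = n − 3 = 2

Summary:
  λ = -4: algebraic multiplicity = 1, geometric multiplicity = 1
  λ = -2: algebraic multiplicity = 4, geometric multiplicity = 2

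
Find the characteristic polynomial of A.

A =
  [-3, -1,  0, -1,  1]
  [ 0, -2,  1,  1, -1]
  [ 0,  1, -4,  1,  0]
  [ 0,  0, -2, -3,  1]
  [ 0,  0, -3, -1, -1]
x^5 + 13*x^4 + 67*x^3 + 171*x^2 + 216*x + 108

Expanding det(x·I − A) (e.g. by cofactor expansion or by noting that A is similar to its Jordan form J, which has the same characteristic polynomial as A) gives
  χ_A(x) = x^5 + 13*x^4 + 67*x^3 + 171*x^2 + 216*x + 108
which factors as (x + 2)^2*(x + 3)^3. The eigenvalues (with algebraic multiplicities) are λ = -3 with multiplicity 3, λ = -2 with multiplicity 2.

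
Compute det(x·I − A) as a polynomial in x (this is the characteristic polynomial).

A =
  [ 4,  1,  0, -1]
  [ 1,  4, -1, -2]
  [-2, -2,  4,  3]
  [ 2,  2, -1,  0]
x^4 - 12*x^3 + 54*x^2 - 108*x + 81

Expanding det(x·I − A) (e.g. by cofactor expansion or by noting that A is similar to its Jordan form J, which has the same characteristic polynomial as A) gives
  χ_A(x) = x^4 - 12*x^3 + 54*x^2 - 108*x + 81
which factors as (x - 3)^4. The eigenvalues (with algebraic multiplicities) are λ = 3 with multiplicity 4.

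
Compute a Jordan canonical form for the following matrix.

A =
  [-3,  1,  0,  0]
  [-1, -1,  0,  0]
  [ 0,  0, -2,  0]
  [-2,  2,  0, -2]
J_2(-2) ⊕ J_1(-2) ⊕ J_1(-2)

The characteristic polynomial is
  det(x·I − A) = x^4 + 8*x^3 + 24*x^2 + 32*x + 16 = (x + 2)^4

Eigenvalues and multiplicities (the geometric multiplicity of λ is n − rank(A − λI), which equals the number of Jordan blocks for λ):
  λ = -2: algebraic multiplicity = 4, geometric multiplicity = 3

Determining the block sizes for each eigenvalue:
  λ = -2: 3 blocks summing to 4 forces exactly one block of size 2 and the rest size 1 → block sizes [2, 1, 1]

Assembling the blocks gives a Jordan form
J =
  [-2,  1,  0,  0]
  [ 0, -2,  0,  0]
  [ 0,  0, -2,  0]
  [ 0,  0,  0, -2]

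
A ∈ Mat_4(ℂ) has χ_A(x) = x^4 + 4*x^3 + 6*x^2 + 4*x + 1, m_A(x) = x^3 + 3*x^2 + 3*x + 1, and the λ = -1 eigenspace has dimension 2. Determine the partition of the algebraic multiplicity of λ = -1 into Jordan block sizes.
Block sizes for λ = -1: [3, 1]

Step 1 — from the characteristic polynomial, algebraic multiplicity of λ = -1 is 4. From dim ker(A − (-1)·I) = 2, there are exactly 2 Jordan blocks for λ = -1.
Step 2 — from the minimal polynomial, the factor (x + 1)^3 tells us the largest block for λ = -1 has size 3.
Step 3 — with total size 4, 2 blocks, and largest block 3, the block sizes (in nonincreasing order) are [3, 1].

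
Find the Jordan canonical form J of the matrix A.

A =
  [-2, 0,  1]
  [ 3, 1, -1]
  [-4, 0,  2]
J_2(0) ⊕ J_1(1)

The characteristic polynomial is
  det(x·I − A) = x^3 - x^2 = x^2*(x - 1)

Eigenvalues and multiplicities (the geometric multiplicity of λ is n − rank(A − λI), which equals the number of Jordan blocks for λ):
  λ = 0: algebraic multiplicity = 2, geometric multiplicity = 1
  λ = 1: algebraic multiplicity = 1, geometric multiplicity = 1

Determining the block sizes for each eigenvalue:
  λ = 0: one block (gm = 1), so the single block has size am = 2 → block sizes [2]
  λ = 1: one block (gm = 1), so the single block has size am = 1 → block sizes [1]

Assembling the blocks gives a Jordan form
J =
  [0, 1, 0]
  [0, 0, 0]
  [0, 0, 1]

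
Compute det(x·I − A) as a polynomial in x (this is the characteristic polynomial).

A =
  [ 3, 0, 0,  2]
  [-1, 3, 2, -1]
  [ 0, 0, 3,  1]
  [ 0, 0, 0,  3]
x^4 - 12*x^3 + 54*x^2 - 108*x + 81

Expanding det(x·I − A) (e.g. by cofactor expansion or by noting that A is similar to its Jordan form J, which has the same characteristic polynomial as A) gives
  χ_A(x) = x^4 - 12*x^3 + 54*x^2 - 108*x + 81
which factors as (x - 3)^4. The eigenvalues (with algebraic multiplicities) are λ = 3 with multiplicity 4.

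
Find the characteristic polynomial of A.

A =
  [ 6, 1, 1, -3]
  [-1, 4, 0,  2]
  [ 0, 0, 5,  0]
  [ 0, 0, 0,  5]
x^4 - 20*x^3 + 150*x^2 - 500*x + 625

Expanding det(x·I − A) (e.g. by cofactor expansion or by noting that A is similar to its Jordan form J, which has the same characteristic polynomial as A) gives
  χ_A(x) = x^4 - 20*x^3 + 150*x^2 - 500*x + 625
which factors as (x - 5)^4. The eigenvalues (with algebraic multiplicities) are λ = 5 with multiplicity 4.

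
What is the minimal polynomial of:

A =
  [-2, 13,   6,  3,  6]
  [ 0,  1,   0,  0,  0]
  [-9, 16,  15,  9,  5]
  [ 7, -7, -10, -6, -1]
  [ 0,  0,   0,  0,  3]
x^5 - 11*x^4 + 46*x^3 - 90*x^2 + 81*x - 27

The characteristic polynomial is χ_A(x) = (x - 3)^3*(x - 1)^2, so the eigenvalues are known. The minimal polynomial is
  m_A(x) = Π_λ (x − λ)^{k_λ}
where k_λ is the size of the *largest* Jordan block for λ (equivalently, the smallest k with (A − λI)^k v = 0 for every generalised eigenvector v of λ).

  λ = 1: largest Jordan block has size 2, contributing (x − 1)^2
  λ = 3: largest Jordan block has size 3, contributing (x − 3)^3

So m_A(x) = (x - 3)^3*(x - 1)^2 = x^5 - 11*x^4 + 46*x^3 - 90*x^2 + 81*x - 27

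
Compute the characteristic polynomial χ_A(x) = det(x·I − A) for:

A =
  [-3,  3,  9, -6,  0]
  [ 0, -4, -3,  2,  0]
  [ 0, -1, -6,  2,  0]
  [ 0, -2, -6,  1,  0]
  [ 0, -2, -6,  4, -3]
x^5 + 15*x^4 + 90*x^3 + 270*x^2 + 405*x + 243

Expanding det(x·I − A) (e.g. by cofactor expansion or by noting that A is similar to its Jordan form J, which has the same characteristic polynomial as A) gives
  χ_A(x) = x^5 + 15*x^4 + 90*x^3 + 270*x^2 + 405*x + 243
which factors as (x + 3)^5. The eigenvalues (with algebraic multiplicities) are λ = -3 with multiplicity 5.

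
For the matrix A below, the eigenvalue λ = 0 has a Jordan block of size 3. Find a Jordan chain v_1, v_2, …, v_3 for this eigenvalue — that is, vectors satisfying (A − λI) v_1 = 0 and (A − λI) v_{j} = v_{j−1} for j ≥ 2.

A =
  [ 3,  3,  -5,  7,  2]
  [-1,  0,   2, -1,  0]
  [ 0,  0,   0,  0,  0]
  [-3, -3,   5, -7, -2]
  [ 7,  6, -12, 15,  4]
A Jordan chain for λ = 0 of length 3:
v_1 = (-1, 0, 0, 1, -2)ᵀ
v_2 = (3, -1, 0, -3, 7)ᵀ
v_3 = (1, 0, 0, 0, 0)ᵀ

Let N = A − (0)·I. We want v_3 with N^3 v_3 = 0 but N^2 v_3 ≠ 0; then v_{j-1} := N · v_j for j = 3, …, 2.

Pick v_3 = (1, 0, 0, 0, 0)ᵀ.
Then v_2 = N · v_3 = (3, -1, 0, -3, 7)ᵀ.
Then v_1 = N · v_2 = (-1, 0, 0, 1, -2)ᵀ.

Sanity check: (A − (0)·I) v_1 = (0, 0, 0, 0, 0)ᵀ = 0. ✓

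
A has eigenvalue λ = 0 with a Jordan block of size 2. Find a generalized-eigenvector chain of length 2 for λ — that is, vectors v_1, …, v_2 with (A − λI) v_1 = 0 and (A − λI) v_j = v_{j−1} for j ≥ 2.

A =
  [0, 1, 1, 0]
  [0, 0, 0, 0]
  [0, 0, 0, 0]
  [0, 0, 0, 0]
A Jordan chain for λ = 0 of length 2:
v_1 = (1, 0, 0, 0)ᵀ
v_2 = (0, 1, 0, 0)ᵀ

Let N = A − (0)·I. We want v_2 with N^2 v_2 = 0 but N^1 v_2 ≠ 0; then v_{j-1} := N · v_j for j = 2, …, 2.

Pick v_2 = (0, 1, 0, 0)ᵀ.
Then v_1 = N · v_2 = (1, 0, 0, 0)ᵀ.

Sanity check: (A − (0)·I) v_1 = (0, 0, 0, 0)ᵀ = 0. ✓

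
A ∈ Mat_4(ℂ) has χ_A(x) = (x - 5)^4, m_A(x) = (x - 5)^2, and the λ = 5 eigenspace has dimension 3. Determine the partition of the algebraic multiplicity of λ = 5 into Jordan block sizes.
Block sizes for λ = 5: [2, 1, 1]

Step 1 — from the characteristic polynomial, algebraic multiplicity of λ = 5 is 4. From dim ker(A − (5)·I) = 3, there are exactly 3 Jordan blocks for λ = 5.
Step 2 — from the minimal polynomial, the factor (x − 5)^2 tells us the largest block for λ = 5 has size 2.
Step 3 — with total size 4, 3 blocks, and largest block 2, the block sizes (in nonincreasing order) are [2, 1, 1].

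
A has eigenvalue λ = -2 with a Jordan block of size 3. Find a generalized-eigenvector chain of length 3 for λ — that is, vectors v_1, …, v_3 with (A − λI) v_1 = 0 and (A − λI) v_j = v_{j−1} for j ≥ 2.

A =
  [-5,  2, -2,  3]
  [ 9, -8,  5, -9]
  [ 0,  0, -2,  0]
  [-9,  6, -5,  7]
A Jordan chain for λ = -2 of length 3:
v_1 = (1, -3, 0, 3)ᵀ
v_2 = (-2, 5, 0, -5)ᵀ
v_3 = (0, 0, 1, 0)ᵀ

Let N = A − (-2)·I. We want v_3 with N^3 v_3 = 0 but N^2 v_3 ≠ 0; then v_{j-1} := N · v_j for j = 3, …, 2.

Pick v_3 = (0, 0, 1, 0)ᵀ.
Then v_2 = N · v_3 = (-2, 5, 0, -5)ᵀ.
Then v_1 = N · v_2 = (1, -3, 0, 3)ᵀ.

Sanity check: (A − (-2)·I) v_1 = (0, 0, 0, 0)ᵀ = 0. ✓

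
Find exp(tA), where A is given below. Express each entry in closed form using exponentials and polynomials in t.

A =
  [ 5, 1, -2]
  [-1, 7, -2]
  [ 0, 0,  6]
e^{tA} =
  [-t*exp(6*t) + exp(6*t), t*exp(6*t), -2*t*exp(6*t)]
  [-t*exp(6*t), t*exp(6*t) + exp(6*t), -2*t*exp(6*t)]
  [0, 0, exp(6*t)]

Strategy: write A = P · J · P⁻¹ where J is a Jordan canonical form, so e^{tA} = P · e^{tJ} · P⁻¹, and e^{tJ} can be computed block-by-block.

A has Jordan form
J =
  [6, 1, 0]
  [0, 6, 0]
  [0, 0, 6]
(up to reordering of blocks).

Per-block formulas:
  For a 2×2 Jordan block J_2(6): exp(t · J_2(6)) = e^(6t)·(I + t·N), where N is the 2×2 nilpotent shift.
  For a 1×1 block at λ = 6: exp(t · [6]) = [e^(6t)].

After assembling e^{tJ} and conjugating by P, we get:

e^{tA} =
  [-t*exp(6*t) + exp(6*t), t*exp(6*t), -2*t*exp(6*t)]
  [-t*exp(6*t), t*exp(6*t) + exp(6*t), -2*t*exp(6*t)]
  [0, 0, exp(6*t)]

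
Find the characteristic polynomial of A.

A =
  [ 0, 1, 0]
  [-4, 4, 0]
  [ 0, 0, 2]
x^3 - 6*x^2 + 12*x - 8

Expanding det(x·I − A) (e.g. by cofactor expansion or by noting that A is similar to its Jordan form J, which has the same characteristic polynomial as A) gives
  χ_A(x) = x^3 - 6*x^2 + 12*x - 8
which factors as (x - 2)^3. The eigenvalues (with algebraic multiplicities) are λ = 2 with multiplicity 3.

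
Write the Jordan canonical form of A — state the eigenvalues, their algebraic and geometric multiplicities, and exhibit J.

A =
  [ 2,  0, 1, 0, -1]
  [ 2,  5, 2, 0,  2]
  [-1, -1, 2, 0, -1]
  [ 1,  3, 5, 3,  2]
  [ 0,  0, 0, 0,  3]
J_3(3) ⊕ J_2(3)

The characteristic polynomial is
  det(x·I − A) = x^5 - 15*x^4 + 90*x^3 - 270*x^2 + 405*x - 243 = (x - 3)^5

Eigenvalues and multiplicities (the geometric multiplicity of λ is n − rank(A − λI), which equals the number of Jordan blocks for λ):
  λ = 3: algebraic multiplicity = 5, geometric multiplicity = 2

Determining the block sizes for each eigenvalue:
  λ = 3: with am = 5 and gm = 2, the partition is not yet determined (e.g. several partitions of 5 into 2 parts exist). Let N = A − (3)·I. Computing rank(N^1) = 3, rank(N^2) = 1, rank(N^3) = 0; the number of blocks of size ≥ j is rank(N^{j−1}) − rank(N^j), giving [2, 2, 1]. So we have 1 block(s) of size 3, 1 block(s) of size 2 → block sizes [3, 2]

Assembling the blocks gives a Jordan form
J =
  [3, 1, 0, 0, 0]
  [0, 3, 1, 0, 0]
  [0, 0, 3, 0, 0]
  [0, 0, 0, 3, 1]
  [0, 0, 0, 0, 3]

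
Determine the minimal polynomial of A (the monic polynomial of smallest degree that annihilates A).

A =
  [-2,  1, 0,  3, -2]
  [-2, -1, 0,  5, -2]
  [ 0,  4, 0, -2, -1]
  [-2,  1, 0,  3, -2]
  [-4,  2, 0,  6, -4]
x^4 + 4*x^3 + 4*x^2

The characteristic polynomial is χ_A(x) = x^3*(x + 2)^2, so the eigenvalues are known. The minimal polynomial is
  m_A(x) = Π_λ (x − λ)^{k_λ}
where k_λ is the size of the *largest* Jordan block for λ (equivalently, the smallest k with (A − λI)^k v = 0 for every generalised eigenvector v of λ).

  λ = -2: largest Jordan block has size 2, contributing (x + 2)^2
  λ = 0: largest Jordan block has size 2, contributing (x − 0)^2

So m_A(x) = x^2*(x + 2)^2 = x^4 + 4*x^3 + 4*x^2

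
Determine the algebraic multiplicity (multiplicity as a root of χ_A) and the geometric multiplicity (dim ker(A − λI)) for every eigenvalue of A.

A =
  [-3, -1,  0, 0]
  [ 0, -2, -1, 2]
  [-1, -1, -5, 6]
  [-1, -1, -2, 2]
λ = -2: alg = 4, geom = 2

Step 1 — factor the characteristic polynomial to read off the algebraic multiplicities:
  χ_A(x) = (x + 2)^4

Step 2 — compute geometric multiplicities via the rank-nullity identity g(λ) = n − rank(A − λI):
  rank(A − (-2)·I) = 2, so dim ker(A − (-2)·I) = n − 2 = 2

Summary:
  λ = -2: algebraic multiplicity = 4, geometric multiplicity = 2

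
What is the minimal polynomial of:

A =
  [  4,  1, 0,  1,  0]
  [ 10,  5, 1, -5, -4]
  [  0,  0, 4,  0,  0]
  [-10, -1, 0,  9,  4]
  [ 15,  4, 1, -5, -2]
x^3 - 12*x^2 + 48*x - 64

The characteristic polynomial is χ_A(x) = (x - 4)^5, so the eigenvalues are known. The minimal polynomial is
  m_A(x) = Π_λ (x − λ)^{k_λ}
where k_λ is the size of the *largest* Jordan block for λ (equivalently, the smallest k with (A − λI)^k v = 0 for every generalised eigenvector v of λ).

  λ = 4: largest Jordan block has size 3, contributing (x − 4)^3

So m_A(x) = (x - 4)^3 = x^3 - 12*x^2 + 48*x - 64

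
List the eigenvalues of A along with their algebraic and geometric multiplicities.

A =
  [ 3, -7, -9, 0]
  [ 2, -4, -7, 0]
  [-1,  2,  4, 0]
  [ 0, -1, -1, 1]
λ = 1: alg = 4, geom = 2

Step 1 — factor the characteristic polynomial to read off the algebraic multiplicities:
  χ_A(x) = (x - 1)^4

Step 2 — compute geometric multiplicities via the rank-nullity identity g(λ) = n − rank(A − λI):
  rank(A − (1)·I) = 2, so dim ker(A − (1)·I) = n − 2 = 2

Summary:
  λ = 1: algebraic multiplicity = 4, geometric multiplicity = 2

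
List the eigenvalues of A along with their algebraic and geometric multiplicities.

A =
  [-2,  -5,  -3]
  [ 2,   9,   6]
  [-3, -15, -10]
λ = -1: alg = 3, geom = 2

Step 1 — factor the characteristic polynomial to read off the algebraic multiplicities:
  χ_A(x) = (x + 1)^3

Step 2 — compute geometric multiplicities via the rank-nullity identity g(λ) = n − rank(A − λI):
  rank(A − (-1)·I) = 1, so dim ker(A − (-1)·I) = n − 1 = 2

Summary:
  λ = -1: algebraic multiplicity = 3, geometric multiplicity = 2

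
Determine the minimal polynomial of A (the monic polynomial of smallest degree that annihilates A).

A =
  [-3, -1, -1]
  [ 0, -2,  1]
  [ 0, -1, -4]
x^2 + 6*x + 9

The characteristic polynomial is χ_A(x) = (x + 3)^3, so the eigenvalues are known. The minimal polynomial is
  m_A(x) = Π_λ (x − λ)^{k_λ}
where k_λ is the size of the *largest* Jordan block for λ (equivalently, the smallest k with (A − λI)^k v = 0 for every generalised eigenvector v of λ).

  λ = -3: largest Jordan block has size 2, contributing (x + 3)^2

So m_A(x) = (x + 3)^2 = x^2 + 6*x + 9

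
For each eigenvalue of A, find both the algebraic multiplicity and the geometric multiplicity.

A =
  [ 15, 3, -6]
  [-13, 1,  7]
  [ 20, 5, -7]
λ = 3: alg = 3, geom = 1

Step 1 — factor the characteristic polynomial to read off the algebraic multiplicities:
  χ_A(x) = (x - 3)^3

Step 2 — compute geometric multiplicities via the rank-nullity identity g(λ) = n − rank(A − λI):
  rank(A − (3)·I) = 2, so dim ker(A − (3)·I) = n − 2 = 1

Summary:
  λ = 3: algebraic multiplicity = 3, geometric multiplicity = 1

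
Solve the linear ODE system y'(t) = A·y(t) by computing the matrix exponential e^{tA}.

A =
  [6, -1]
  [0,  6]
e^{tA} =
  [exp(6*t), -t*exp(6*t)]
  [0, exp(6*t)]

Strategy: write A = P · J · P⁻¹ where J is a Jordan canonical form, so e^{tA} = P · e^{tJ} · P⁻¹, and e^{tJ} can be computed block-by-block.

A has Jordan form
J =
  [6, 1]
  [0, 6]
(up to reordering of blocks).

Per-block formulas:
  For a 2×2 Jordan block J_2(6): exp(t · J_2(6)) = e^(6t)·(I + t·N), where N is the 2×2 nilpotent shift.

After assembling e^{tJ} and conjugating by P, we get:

e^{tA} =
  [exp(6*t), -t*exp(6*t)]
  [0, exp(6*t)]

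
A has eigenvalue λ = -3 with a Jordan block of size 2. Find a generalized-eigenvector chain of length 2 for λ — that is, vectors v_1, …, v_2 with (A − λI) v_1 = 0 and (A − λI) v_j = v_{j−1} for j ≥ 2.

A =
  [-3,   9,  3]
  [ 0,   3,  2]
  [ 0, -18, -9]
A Jordan chain for λ = -3 of length 2:
v_1 = (9, 6, -18)ᵀ
v_2 = (0, 1, 0)ᵀ

Let N = A − (-3)·I. We want v_2 with N^2 v_2 = 0 but N^1 v_2 ≠ 0; then v_{j-1} := N · v_j for j = 2, …, 2.

Pick v_2 = (0, 1, 0)ᵀ.
Then v_1 = N · v_2 = (9, 6, -18)ᵀ.

Sanity check: (A − (-3)·I) v_1 = (0, 0, 0)ᵀ = 0. ✓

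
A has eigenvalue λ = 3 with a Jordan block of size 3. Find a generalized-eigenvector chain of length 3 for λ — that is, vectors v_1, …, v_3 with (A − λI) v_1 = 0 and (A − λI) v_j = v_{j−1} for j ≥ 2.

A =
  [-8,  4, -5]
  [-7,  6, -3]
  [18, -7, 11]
A Jordan chain for λ = 3 of length 3:
v_1 = (3, 2, -5)ᵀ
v_2 = (-11, -7, 18)ᵀ
v_3 = (1, 0, 0)ᵀ

Let N = A − (3)·I. We want v_3 with N^3 v_3 = 0 but N^2 v_3 ≠ 0; then v_{j-1} := N · v_j for j = 3, …, 2.

Pick v_3 = (1, 0, 0)ᵀ.
Then v_2 = N · v_3 = (-11, -7, 18)ᵀ.
Then v_1 = N · v_2 = (3, 2, -5)ᵀ.

Sanity check: (A − (3)·I) v_1 = (0, 0, 0)ᵀ = 0. ✓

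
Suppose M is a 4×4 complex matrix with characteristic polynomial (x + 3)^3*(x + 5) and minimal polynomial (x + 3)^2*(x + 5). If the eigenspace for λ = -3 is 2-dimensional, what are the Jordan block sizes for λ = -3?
Block sizes for λ = -3: [2, 1]

Step 1 — from the characteristic polynomial, algebraic multiplicity of λ = -3 is 3. From dim ker(M − (-3)·I) = 2, there are exactly 2 Jordan blocks for λ = -3.
Step 2 — from the minimal polynomial, the factor (x + 3)^2 tells us the largest block for λ = -3 has size 2.
Step 3 — with total size 3, 2 blocks, and largest block 2, the block sizes (in nonincreasing order) are [2, 1].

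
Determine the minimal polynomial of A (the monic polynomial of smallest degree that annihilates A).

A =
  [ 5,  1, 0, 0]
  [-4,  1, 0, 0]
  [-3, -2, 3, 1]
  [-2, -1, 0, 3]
x^2 - 6*x + 9

The characteristic polynomial is χ_A(x) = (x - 3)^4, so the eigenvalues are known. The minimal polynomial is
  m_A(x) = Π_λ (x − λ)^{k_λ}
where k_λ is the size of the *largest* Jordan block for λ (equivalently, the smallest k with (A − λI)^k v = 0 for every generalised eigenvector v of λ).

  λ = 3: largest Jordan block has size 2, contributing (x − 3)^2

So m_A(x) = (x - 3)^2 = x^2 - 6*x + 9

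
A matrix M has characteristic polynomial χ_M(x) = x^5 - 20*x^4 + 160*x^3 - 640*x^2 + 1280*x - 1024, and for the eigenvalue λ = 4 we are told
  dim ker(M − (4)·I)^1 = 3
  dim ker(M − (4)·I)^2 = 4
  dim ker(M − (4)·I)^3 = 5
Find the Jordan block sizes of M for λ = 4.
Block sizes for λ = 4: [3, 1, 1]

From the dimensions of kernels of powers, the number of Jordan blocks of size at least j is d_j − d_{j−1} where d_j = dim ker(N^j) (with d_0 = 0). Computing the differences gives [3, 1, 1].
The number of blocks of size exactly k is (#blocks of size ≥ k) − (#blocks of size ≥ k + 1), so the partition is: 2 block(s) of size 1, 1 block(s) of size 3.
In nonincreasing order the block sizes are [3, 1, 1].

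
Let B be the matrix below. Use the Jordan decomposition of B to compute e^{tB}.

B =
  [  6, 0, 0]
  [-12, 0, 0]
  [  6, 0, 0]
e^{tB} =
  [exp(6*t), 0, 0]
  [2 - 2*exp(6*t), 1, 0]
  [exp(6*t) - 1, 0, 1]

Strategy: write B = P · J · P⁻¹ where J is a Jordan canonical form, so e^{tB} = P · e^{tJ} · P⁻¹, and e^{tJ} can be computed block-by-block.

B has Jordan form
J =
  [0, 0, 0]
  [0, 0, 0]
  [0, 0, 6]
(up to reordering of blocks).

Per-block formulas:
  For a 1×1 block at λ = 0: exp(t · [0]) = [e^(0t)].
  For a 1×1 block at λ = 6: exp(t · [6]) = [e^(6t)].

After assembling e^{tJ} and conjugating by P, we get:

e^{tB} =
  [exp(6*t), 0, 0]
  [2 - 2*exp(6*t), 1, 0]
  [exp(6*t) - 1, 0, 1]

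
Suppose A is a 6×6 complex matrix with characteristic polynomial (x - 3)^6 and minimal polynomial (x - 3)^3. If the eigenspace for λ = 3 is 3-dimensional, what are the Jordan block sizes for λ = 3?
Block sizes for λ = 3: [3, 2, 1]

Step 1 — from the characteristic polynomial, algebraic multiplicity of λ = 3 is 6. From dim ker(A − (3)·I) = 3, there are exactly 3 Jordan blocks for λ = 3.
Step 2 — from the minimal polynomial, the factor (x − 3)^3 tells us the largest block for λ = 3 has size 3.
Step 3 — with total size 6, 3 blocks, and largest block 3, the block sizes (in nonincreasing order) are [3, 2, 1].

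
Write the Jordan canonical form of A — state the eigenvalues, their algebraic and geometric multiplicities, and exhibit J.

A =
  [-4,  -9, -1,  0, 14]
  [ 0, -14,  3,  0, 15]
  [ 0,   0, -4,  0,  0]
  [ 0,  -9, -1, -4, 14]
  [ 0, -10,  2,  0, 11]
J_3(-4) ⊕ J_1(-4) ⊕ J_1(1)

The characteristic polynomial is
  det(x·I − A) = x^5 + 15*x^4 + 80*x^3 + 160*x^2 - 256 = (x - 1)*(x + 4)^4

Eigenvalues and multiplicities (the geometric multiplicity of λ is n − rank(A − λI), which equals the number of Jordan blocks for λ):
  λ = -4: algebraic multiplicity = 4, geometric multiplicity = 2
  λ = 1: algebraic multiplicity = 1, geometric multiplicity = 1

Determining the block sizes for each eigenvalue:
  λ = -4: with am = 4 and gm = 2, the partition is not yet determined (e.g. several partitions of 4 into 2 parts exist). Let N = A − (-4)·I. Computing rank(N^1) = 3, rank(N^2) = 2, rank(N^3) = 1; the number of blocks of size ≥ j is rank(N^{j−1}) − rank(N^j), giving [2, 1, 1]. So we have 1 block(s) of size 3, 1 block(s) of size 1 → block sizes [3, 1]
  λ = 1: one block (gm = 1), so the single block has size am = 1 → block sizes [1]

Assembling the blocks gives a Jordan form
J =
  [-4,  1,  0,  0, 0]
  [ 0, -4,  1,  0, 0]
  [ 0,  0, -4,  0, 0]
  [ 0,  0,  0, -4, 0]
  [ 0,  0,  0,  0, 1]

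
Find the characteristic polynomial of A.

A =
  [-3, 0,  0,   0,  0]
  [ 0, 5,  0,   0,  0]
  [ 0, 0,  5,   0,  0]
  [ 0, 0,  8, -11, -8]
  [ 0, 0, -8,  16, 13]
x^5 - 9*x^4 - 6*x^3 + 190*x^2 - 75*x - 1125

Expanding det(x·I − A) (e.g. by cofactor expansion or by noting that A is similar to its Jordan form J, which has the same characteristic polynomial as A) gives
  χ_A(x) = x^5 - 9*x^4 - 6*x^3 + 190*x^2 - 75*x - 1125
which factors as (x - 5)^3*(x + 3)^2. The eigenvalues (with algebraic multiplicities) are λ = -3 with multiplicity 2, λ = 5 with multiplicity 3.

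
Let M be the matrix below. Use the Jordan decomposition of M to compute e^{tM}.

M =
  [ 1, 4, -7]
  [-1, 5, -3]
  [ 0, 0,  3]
e^{tM} =
  [-2*t*exp(3*t) + exp(3*t), 4*t*exp(3*t), t^2*exp(3*t) - 7*t*exp(3*t)]
  [-t*exp(3*t), 2*t*exp(3*t) + exp(3*t), t^2*exp(3*t)/2 - 3*t*exp(3*t)]
  [0, 0, exp(3*t)]

Strategy: write M = P · J · P⁻¹ where J is a Jordan canonical form, so e^{tM} = P · e^{tJ} · P⁻¹, and e^{tJ} can be computed block-by-block.

M has Jordan form
J =
  [3, 1, 0]
  [0, 3, 1]
  [0, 0, 3]
(up to reordering of blocks).

Per-block formulas:
  For a 3×3 Jordan block J_3(3): exp(t · J_3(3)) = e^(3t)·(I + t·N + (t^2/2)·N^2), where N is the 3×3 nilpotent shift.

After assembling e^{tJ} and conjugating by P, we get:

e^{tM} =
  [-2*t*exp(3*t) + exp(3*t), 4*t*exp(3*t), t^2*exp(3*t) - 7*t*exp(3*t)]
  [-t*exp(3*t), 2*t*exp(3*t) + exp(3*t), t^2*exp(3*t)/2 - 3*t*exp(3*t)]
  [0, 0, exp(3*t)]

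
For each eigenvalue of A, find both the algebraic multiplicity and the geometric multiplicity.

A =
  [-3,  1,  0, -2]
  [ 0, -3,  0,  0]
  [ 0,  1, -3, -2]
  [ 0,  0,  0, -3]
λ = -3: alg = 4, geom = 3

Step 1 — factor the characteristic polynomial to read off the algebraic multiplicities:
  χ_A(x) = (x + 3)^4

Step 2 — compute geometric multiplicities via the rank-nullity identity g(λ) = n − rank(A − λI):
  rank(A − (-3)·I) = 1, so dim ker(A − (-3)·I) = n − 1 = 3

Summary:
  λ = -3: algebraic multiplicity = 4, geometric multiplicity = 3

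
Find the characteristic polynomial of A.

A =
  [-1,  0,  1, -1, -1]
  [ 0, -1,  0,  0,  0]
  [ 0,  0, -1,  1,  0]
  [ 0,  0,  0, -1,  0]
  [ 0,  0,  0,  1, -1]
x^5 + 5*x^4 + 10*x^3 + 10*x^2 + 5*x + 1

Expanding det(x·I − A) (e.g. by cofactor expansion or by noting that A is similar to its Jordan form J, which has the same characteristic polynomial as A) gives
  χ_A(x) = x^5 + 5*x^4 + 10*x^3 + 10*x^2 + 5*x + 1
which factors as (x + 1)^5. The eigenvalues (with algebraic multiplicities) are λ = -1 with multiplicity 5.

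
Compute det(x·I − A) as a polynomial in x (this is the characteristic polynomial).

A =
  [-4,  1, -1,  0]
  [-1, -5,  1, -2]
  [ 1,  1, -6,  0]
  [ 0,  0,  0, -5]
x^4 + 20*x^3 + 150*x^2 + 500*x + 625

Expanding det(x·I − A) (e.g. by cofactor expansion or by noting that A is similar to its Jordan form J, which has the same characteristic polynomial as A) gives
  χ_A(x) = x^4 + 20*x^3 + 150*x^2 + 500*x + 625
which factors as (x + 5)^4. The eigenvalues (with algebraic multiplicities) are λ = -5 with multiplicity 4.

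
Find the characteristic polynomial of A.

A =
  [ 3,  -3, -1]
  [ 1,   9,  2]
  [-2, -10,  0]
x^3 - 12*x^2 + 48*x - 64

Expanding det(x·I − A) (e.g. by cofactor expansion or by noting that A is similar to its Jordan form J, which has the same characteristic polynomial as A) gives
  χ_A(x) = x^3 - 12*x^2 + 48*x - 64
which factors as (x - 4)^3. The eigenvalues (with algebraic multiplicities) are λ = 4 with multiplicity 3.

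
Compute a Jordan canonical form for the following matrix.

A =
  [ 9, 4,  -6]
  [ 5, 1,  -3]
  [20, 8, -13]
J_2(-1) ⊕ J_1(-1)

The characteristic polynomial is
  det(x·I − A) = x^3 + 3*x^2 + 3*x + 1 = (x + 1)^3

Eigenvalues and multiplicities (the geometric multiplicity of λ is n − rank(A − λI), which equals the number of Jordan blocks for λ):
  λ = -1: algebraic multiplicity = 3, geometric multiplicity = 2

Determining the block sizes for each eigenvalue:
  λ = -1: 2 blocks summing to 3 forces exactly one block of size 2 and the rest size 1 → block sizes [2, 1]

Assembling the blocks gives a Jordan form
J =
  [-1,  1,  0]
  [ 0, -1,  0]
  [ 0,  0, -1]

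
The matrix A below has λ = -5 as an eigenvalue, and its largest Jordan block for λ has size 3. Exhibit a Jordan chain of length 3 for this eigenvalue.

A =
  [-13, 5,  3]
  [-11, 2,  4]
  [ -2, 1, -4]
A Jordan chain for λ = -5 of length 3:
v_1 = (3, 3, 3)ᵀ
v_2 = (-8, -11, -2)ᵀ
v_3 = (1, 0, 0)ᵀ

Let N = A − (-5)·I. We want v_3 with N^3 v_3 = 0 but N^2 v_3 ≠ 0; then v_{j-1} := N · v_j for j = 3, …, 2.

Pick v_3 = (1, 0, 0)ᵀ.
Then v_2 = N · v_3 = (-8, -11, -2)ᵀ.
Then v_1 = N · v_2 = (3, 3, 3)ᵀ.

Sanity check: (A − (-5)·I) v_1 = (0, 0, 0)ᵀ = 0. ✓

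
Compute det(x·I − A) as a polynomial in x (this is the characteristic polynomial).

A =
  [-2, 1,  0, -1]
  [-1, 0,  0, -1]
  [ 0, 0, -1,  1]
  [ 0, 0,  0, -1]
x^4 + 4*x^3 + 6*x^2 + 4*x + 1

Expanding det(x·I − A) (e.g. by cofactor expansion or by noting that A is similar to its Jordan form J, which has the same characteristic polynomial as A) gives
  χ_A(x) = x^4 + 4*x^3 + 6*x^2 + 4*x + 1
which factors as (x + 1)^4. The eigenvalues (with algebraic multiplicities) are λ = -1 with multiplicity 4.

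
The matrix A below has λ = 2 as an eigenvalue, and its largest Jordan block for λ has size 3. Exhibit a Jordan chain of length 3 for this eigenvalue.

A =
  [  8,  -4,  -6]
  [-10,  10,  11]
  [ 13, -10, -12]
A Jordan chain for λ = 2 of length 3:
v_1 = (-2, 3, -4)ᵀ
v_2 = (6, -10, 13)ᵀ
v_3 = (1, 0, 0)ᵀ

Let N = A − (2)·I. We want v_3 with N^3 v_3 = 0 but N^2 v_3 ≠ 0; then v_{j-1} := N · v_j for j = 3, …, 2.

Pick v_3 = (1, 0, 0)ᵀ.
Then v_2 = N · v_3 = (6, -10, 13)ᵀ.
Then v_1 = N · v_2 = (-2, 3, -4)ᵀ.

Sanity check: (A − (2)·I) v_1 = (0, 0, 0)ᵀ = 0. ✓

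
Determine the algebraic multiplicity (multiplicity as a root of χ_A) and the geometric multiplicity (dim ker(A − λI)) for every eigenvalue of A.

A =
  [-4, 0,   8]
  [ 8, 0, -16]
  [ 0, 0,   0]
λ = -4: alg = 1, geom = 1; λ = 0: alg = 2, geom = 2

Step 1 — factor the characteristic polynomial to read off the algebraic multiplicities:
  χ_A(x) = x^2*(x + 4)

Step 2 — compute geometric multiplicities via the rank-nullity identity g(λ) = n − rank(A − λI):
  rank(A − (-4)·I) = 2, so dim ker(A − (-4)·I) = n − 2 = 1
  rank(A − (0)·I) = 1, so dim ker(A − (0)·I) = n − 1 = 2

Summary:
  λ = -4: algebraic multiplicity = 1, geometric multiplicity = 1
  λ = 0: algebraic multiplicity = 2, geometric multiplicity = 2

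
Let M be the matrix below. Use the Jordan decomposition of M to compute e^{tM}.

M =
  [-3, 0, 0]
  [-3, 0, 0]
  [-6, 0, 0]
e^{tM} =
  [exp(-3*t), 0, 0]
  [-1 + exp(-3*t), 1, 0]
  [-2 + 2*exp(-3*t), 0, 1]

Strategy: write M = P · J · P⁻¹ where J is a Jordan canonical form, so e^{tM} = P · e^{tJ} · P⁻¹, and e^{tJ} can be computed block-by-block.

M has Jordan form
J =
  [-3, 0, 0]
  [ 0, 0, 0]
  [ 0, 0, 0]
(up to reordering of blocks).

Per-block formulas:
  For a 1×1 block at λ = -3: exp(t · [-3]) = [e^(-3t)].
  For a 1×1 block at λ = 0: exp(t · [0]) = [e^(0t)].

After assembling e^{tJ} and conjugating by P, we get:

e^{tM} =
  [exp(-3*t), 0, 0]
  [-1 + exp(-3*t), 1, 0]
  [-2 + 2*exp(-3*t), 0, 1]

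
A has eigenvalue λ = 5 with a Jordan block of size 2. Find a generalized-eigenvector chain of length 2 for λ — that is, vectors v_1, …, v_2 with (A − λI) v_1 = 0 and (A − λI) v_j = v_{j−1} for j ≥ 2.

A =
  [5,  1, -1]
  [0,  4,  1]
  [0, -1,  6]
A Jordan chain for λ = 5 of length 2:
v_1 = (1, -1, -1)ᵀ
v_2 = (0, 1, 0)ᵀ

Let N = A − (5)·I. We want v_2 with N^2 v_2 = 0 but N^1 v_2 ≠ 0; then v_{j-1} := N · v_j for j = 2, …, 2.

Pick v_2 = (0, 1, 0)ᵀ.
Then v_1 = N · v_2 = (1, -1, -1)ᵀ.

Sanity check: (A − (5)·I) v_1 = (0, 0, 0)ᵀ = 0. ✓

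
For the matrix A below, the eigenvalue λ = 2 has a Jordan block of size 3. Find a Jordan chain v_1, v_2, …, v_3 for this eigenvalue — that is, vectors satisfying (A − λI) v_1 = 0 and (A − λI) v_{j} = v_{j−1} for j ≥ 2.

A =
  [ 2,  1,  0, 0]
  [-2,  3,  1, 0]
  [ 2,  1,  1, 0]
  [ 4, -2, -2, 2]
A Jordan chain for λ = 2 of length 3:
v_1 = (-2, 0, -4, 0)ᵀ
v_2 = (0, -2, 2, 4)ᵀ
v_3 = (1, 0, 0, 0)ᵀ

Let N = A − (2)·I. We want v_3 with N^3 v_3 = 0 but N^2 v_3 ≠ 0; then v_{j-1} := N · v_j for j = 3, …, 2.

Pick v_3 = (1, 0, 0, 0)ᵀ.
Then v_2 = N · v_3 = (0, -2, 2, 4)ᵀ.
Then v_1 = N · v_2 = (-2, 0, -4, 0)ᵀ.

Sanity check: (A − (2)·I) v_1 = (0, 0, 0, 0)ᵀ = 0. ✓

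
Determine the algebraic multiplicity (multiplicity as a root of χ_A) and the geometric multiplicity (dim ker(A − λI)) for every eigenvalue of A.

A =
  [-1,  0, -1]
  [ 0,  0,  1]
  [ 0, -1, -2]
λ = -1: alg = 3, geom = 1

Step 1 — factor the characteristic polynomial to read off the algebraic multiplicities:
  χ_A(x) = (x + 1)^3

Step 2 — compute geometric multiplicities via the rank-nullity identity g(λ) = n − rank(A − λI):
  rank(A − (-1)·I) = 2, so dim ker(A − (-1)·I) = n − 2 = 1

Summary:
  λ = -1: algebraic multiplicity = 3, geometric multiplicity = 1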